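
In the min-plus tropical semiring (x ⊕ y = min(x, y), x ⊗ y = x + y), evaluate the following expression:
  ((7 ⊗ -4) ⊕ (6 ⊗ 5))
((7 ⊗ -4) ⊕ (6 ⊗ 5)) = 3

Expand innermost to outermost. Recall ⊕ takes the minimum of its arguments and ⊗ takes their sum. Working out the expression ((7 ⊗ -4) ⊕ (6 ⊗ 5)) gives 3.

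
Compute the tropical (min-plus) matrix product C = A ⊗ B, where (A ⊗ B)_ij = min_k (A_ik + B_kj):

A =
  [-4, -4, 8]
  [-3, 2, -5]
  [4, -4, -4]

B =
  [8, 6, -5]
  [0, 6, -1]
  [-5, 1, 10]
A ⊗ B =
  [-4, 2, -9]
  [-10, -4, -8]
  [-9, -3, -5]

Apply the min-plus product entry-by-entry:
  C[0][0] = min over k of (A[0][0] + B[0][0] = -4 + 8 = 4, A[0][1] + B[1][0] = -4 + 0 = -4, A[0][2] + B[2][0] = 8 + -5 = 3) = -4 (attained at k = 1)
  C[0][1] = min over k of (A[0][0] + B[0][1] = -4 + 6 = 2, A[0][1] + B[1][1] = -4 + 6 = 2, A[0][2] + B[2][1] = 8 + 1 = 9) = 2 (attained at k = 0)
  C[0][2] = min over k of (A[0][0] + B[0][2] = -4 + -5 = -9, A[0][1] + B[1][2] = -4 + -1 = -5, A[0][2] + B[2][2] = 8 + 10 = 18) = -9 (attained at k = 0)
  C[1][0] = min over k of (A[1][0] + B[0][0] = -3 + 8 = 5, A[1][1] + B[1][0] = 2 + 0 = 2, A[1][2] + B[2][0] = -5 + -5 = -10) = -10 (attained at k = 2)
  C[1][1] = min over k of (A[1][0] + B[0][1] = -3 + 6 = 3, A[1][1] + B[1][1] = 2 + 6 = 8, A[1][2] + B[2][1] = -5 + 1 = -4) = -4 (attained at k = 2)
  C[1][2] = min over k of (A[1][0] + B[0][2] = -3 + -5 = -8, A[1][1] + B[1][2] = 2 + -1 = 1, A[1][2] + B[2][2] = -5 + 10 = 5) = -8 (attained at k = 0)
  C[2][0] = min over k of (A[2][0] + B[0][0] = 4 + 8 = 12, A[2][1] + B[1][0] = -4 + 0 = -4, A[2][2] + B[2][0] = -4 + -5 = -9) = -9 (attained at k = 2)
  C[2][1] = min over k of (A[2][0] + B[0][1] = 4 + 6 = 10, A[2][1] + B[1][1] = -4 + 6 = 2, A[2][2] + B[2][1] = -4 + 1 = -3) = -3 (attained at k = 2)
  C[2][2] = min over k of (A[2][0] + B[0][2] = 4 + -5 = -1, A[2][1] + B[1][2] = -4 + -1 = -5, A[2][2] + B[2][2] = -4 + 10 = 6) = -5 (attained at k = 1)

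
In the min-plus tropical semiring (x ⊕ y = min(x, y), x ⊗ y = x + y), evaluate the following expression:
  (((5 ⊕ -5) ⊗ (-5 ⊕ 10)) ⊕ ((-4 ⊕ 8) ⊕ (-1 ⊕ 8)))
(((5 ⊕ -5) ⊗ (-5 ⊕ 10)) ⊕ ((-4 ⊕ 8) ⊕ (-1 ⊕ 8))) = -10

Expand innermost to outermost. Recall ⊕ takes the minimum of its arguments and ⊗ takes their sum. Working out the expression (((5 ⊕ -5) ⊗ (-5 ⊕ 10)) ⊕ ((-4 ⊕ 8) ⊕ (-1 ⊕ 8))) gives -10.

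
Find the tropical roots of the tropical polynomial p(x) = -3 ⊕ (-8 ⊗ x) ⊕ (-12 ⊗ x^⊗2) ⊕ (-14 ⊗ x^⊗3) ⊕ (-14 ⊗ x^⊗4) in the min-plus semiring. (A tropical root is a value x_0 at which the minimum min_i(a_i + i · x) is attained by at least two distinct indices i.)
Roots: {0, 2, 4, 5}

Each tropical root is a break point of the lower envelope of the lines y = a_i + i · x (there are 5 lines, with slopes 0, 1, ..., 4). Only the lines that attain the minimum somewhere contribute to roots; other lines are dominated. Here the surviving (envelope) indices are i = 4, i = 3, i = 2, i = 1, i = 0.
Intersections between consecutive envelope lines give the roots: for adjacent envelope indices i < j the intersection is x = (a_i − a_j) / (j − i). Reading off the sorted break points: {0, 2, 4, 5}.
Verification: at each break x_0, at least two indices attain the minimum of min_i(a_i + i · x_0).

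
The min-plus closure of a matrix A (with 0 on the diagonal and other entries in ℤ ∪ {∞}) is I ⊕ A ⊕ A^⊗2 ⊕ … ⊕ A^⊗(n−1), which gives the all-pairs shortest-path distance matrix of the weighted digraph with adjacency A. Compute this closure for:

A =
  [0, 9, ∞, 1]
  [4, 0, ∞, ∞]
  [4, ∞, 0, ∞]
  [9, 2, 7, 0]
Closure =
  [0, 3, 8, 1]
  [4, 0, 12, 5]
  [4, 7, 0, 5]
  [6, 2, 7, 0]

This is the Floyd-Warshall all-pairs shortest-path computation. For each intermediate vertex k = 0, 1, …, 3, update dist[i][j] ← min(dist[i][j], dist[i][k] + dist[k][j]). The final matrix gives, for each (i, j), the minimum total weight of any directed path from i to j (possibly empty when i = j).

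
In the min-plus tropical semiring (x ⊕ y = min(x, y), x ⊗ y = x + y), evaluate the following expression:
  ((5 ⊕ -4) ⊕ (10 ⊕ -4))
((5 ⊕ -4) ⊕ (10 ⊕ -4)) = -4

Expand innermost to outermost. Recall ⊕ takes the minimum of its arguments and ⊗ takes their sum. Working out the expression ((5 ⊕ -4) ⊕ (10 ⊕ -4)) gives -4.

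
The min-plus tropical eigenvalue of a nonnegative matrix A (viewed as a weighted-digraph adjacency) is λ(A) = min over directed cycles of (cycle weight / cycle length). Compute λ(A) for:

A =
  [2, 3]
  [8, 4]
λ(A) = 2

Enumerate directed cycles and compute their means (weight / length). Sample:
  cycle 0 → 0: weight = 2, length = 1, mean = 2/1 ≈ 2.000
  cycle 1 → 1: weight = 4, length = 1, mean = 4/1 ≈ 4.000
  cycle 0 → 1 → 0: weight = 11, length = 2, mean = 11/2 ≈ 5.500
  cycle 1 → 0 → 1: weight = 11, length = 2, mean = 11/2 ≈ 5.500
Minimum mean = 2.000, attained e.g. along the cycle 0 → 0 with weight 2 and length 1. So λ(A) = 2/1 = 2.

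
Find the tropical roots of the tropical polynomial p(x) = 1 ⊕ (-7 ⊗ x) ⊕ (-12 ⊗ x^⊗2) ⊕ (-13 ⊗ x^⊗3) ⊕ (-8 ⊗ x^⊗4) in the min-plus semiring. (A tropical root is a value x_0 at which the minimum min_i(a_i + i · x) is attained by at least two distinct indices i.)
Roots: {-5, 1, 5, 8}

Each tropical root is a break point of the lower envelope of the lines y = a_i + i · x (there are 5 lines, with slopes 0, 1, ..., 4). Only the lines that attain the minimum somewhere contribute to roots; other lines are dominated. Here the surviving (envelope) indices are i = 4, i = 3, i = 2, i = 1, i = 0.
Intersections between consecutive envelope lines give the roots: for adjacent envelope indices i < j the intersection is x = (a_i − a_j) / (j − i). Reading off the sorted break points: {-5, 1, 5, 8}.
Verification: at each break x_0, at least two indices attain the minimum of min_i(a_i + i · x_0).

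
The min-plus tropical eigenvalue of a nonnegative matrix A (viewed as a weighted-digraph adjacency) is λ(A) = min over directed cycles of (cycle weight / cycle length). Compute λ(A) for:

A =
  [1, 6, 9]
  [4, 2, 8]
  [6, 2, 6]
λ(A) = 1

Enumerate directed cycles and compute their means (weight / length). Sample:
  cycle 0 → 0: weight = 1, length = 1, mean = 1/1 ≈ 1.000
  cycle 1 → 1: weight = 2, length = 1, mean = 2/1 ≈ 2.000
  cycle 2 → 2: weight = 6, length = 1, mean = 6/1 ≈ 6.000
  cycle 0 → 1 → 0: weight = 10, length = 2, mean = 10/2 ≈ 5.000
  cycle 0 → 2 → 0: weight = 15, length = 2, mean = 15/2 ≈ 7.500
  cycle 1 → 0 → 1: weight = 10, length = 2, mean = 10/2 ≈ 5.000
Minimum mean = 1.000, attained e.g. along the cycle 0 → 0 with weight 1 and length 1. So λ(A) = 1/1 = 1.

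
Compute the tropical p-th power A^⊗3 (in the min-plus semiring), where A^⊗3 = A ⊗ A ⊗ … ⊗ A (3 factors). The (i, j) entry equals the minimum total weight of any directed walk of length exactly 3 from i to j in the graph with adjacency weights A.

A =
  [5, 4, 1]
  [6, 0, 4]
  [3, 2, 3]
A^⊗3 =
  [7, 3, 5]
  [6, 0, 4]
  [7, 2, 6]

Each entry (A^⊗3)_ij equals the minimum over all length-3 walks i = v_0 → v_1 → … → v_3 = j of Σ_t A[v_t][v_{t+1}]. For example, for (i, j) = (0, 2) we minimise over 9 possible intermediate vertex sequences; the minimum is 5, attained along the walk 0 → 2 → 0 → 2.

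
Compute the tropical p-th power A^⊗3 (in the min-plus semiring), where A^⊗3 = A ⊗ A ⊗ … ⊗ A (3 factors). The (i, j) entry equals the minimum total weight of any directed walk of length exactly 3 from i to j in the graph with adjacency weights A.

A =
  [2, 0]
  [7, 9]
A^⊗3 =
  [6, 4]
  [11, 9]

Each entry (A^⊗3)_ij equals the minimum over all length-3 walks i = v_0 → v_1 → … → v_3 = j of Σ_t A[v_t][v_{t+1}]. For example, for (i, j) = (0, 1) we minimise over 4 possible intermediate vertex sequences; the minimum is 4, attained along the walk 0 → 0 → 0 → 1.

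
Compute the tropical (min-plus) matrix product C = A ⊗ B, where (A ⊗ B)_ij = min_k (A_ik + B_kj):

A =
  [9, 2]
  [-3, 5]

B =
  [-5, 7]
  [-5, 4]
A ⊗ B =
  [-3, 6]
  [-8, 4]

Apply the min-plus product entry-by-entry:
  C[0][0] = min over k of (A[0][0] + B[0][0] = 9 + -5 = 4, A[0][1] + B[1][0] = 2 + -5 = -3) = -3 (attained at k = 1)
  C[0][1] = min over k of (A[0][0] + B[0][1] = 9 + 7 = 16, A[0][1] + B[1][1] = 2 + 4 = 6) = 6 (attained at k = 1)
  C[1][0] = min over k of (A[1][0] + B[0][0] = -3 + -5 = -8, A[1][1] + B[1][0] = 5 + -5 = 0) = -8 (attained at k = 0)
  C[1][1] = min over k of (A[1][0] + B[0][1] = -3 + 7 = 4, A[1][1] + B[1][1] = 5 + 4 = 9) = 4 (attained at k = 0)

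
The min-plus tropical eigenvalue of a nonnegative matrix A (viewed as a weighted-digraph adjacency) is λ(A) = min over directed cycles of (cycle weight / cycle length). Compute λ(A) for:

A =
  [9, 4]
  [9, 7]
λ(A) = 13/2

Enumerate directed cycles and compute their means (weight / length). Sample:
  cycle 0 → 0: weight = 9, length = 1, mean = 9/1 ≈ 9.000
  cycle 1 → 1: weight = 7, length = 1, mean = 7/1 ≈ 7.000
  cycle 0 → 1 → 0: weight = 13, length = 2, mean = 13/2 ≈ 6.500
  cycle 1 → 0 → 1: weight = 13, length = 2, mean = 13/2 ≈ 6.500
Minimum mean = 6.500, attained e.g. along the cycle 0 → 1 → 0 with weight 13 and length 2. So λ(A) = 13/2 = 13/2.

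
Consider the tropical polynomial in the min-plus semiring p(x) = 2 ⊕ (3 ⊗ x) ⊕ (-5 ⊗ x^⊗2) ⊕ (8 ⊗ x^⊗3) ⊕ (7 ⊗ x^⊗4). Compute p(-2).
p(-2) = -9

A tropical monomial a ⊗ x^⊗i evaluates to a + i · x. Evaluating each term at x = -2:
  Term 0 contributes 2 + 0 · -2 = 2
  Term 1 contributes 3 + 1 · -2 = 1
  Term 2 contributes -5 + 2 · -2 = -9
  Term 3 contributes 8 + 3 · -2 = 2
  Term 4 contributes 7 + 4 · -2 = -1
p(-2) = ⊕ of these = min[2, 1, -9, 2, -1] = -9.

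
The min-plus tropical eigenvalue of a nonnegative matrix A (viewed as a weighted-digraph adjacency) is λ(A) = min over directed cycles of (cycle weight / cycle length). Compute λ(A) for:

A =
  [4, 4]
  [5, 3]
λ(A) = 3

Enumerate directed cycles and compute their means (weight / length). Sample:
  cycle 0 → 0: weight = 4, length = 1, mean = 4/1 ≈ 4.000
  cycle 1 → 1: weight = 3, length = 1, mean = 3/1 ≈ 3.000
  cycle 0 → 1 → 0: weight = 9, length = 2, mean = 9/2 ≈ 4.500
  cycle 1 → 0 → 1: weight = 9, length = 2, mean = 9/2 ≈ 4.500
Minimum mean = 3.000, attained e.g. along the cycle 1 → 1 with weight 3 and length 1. So λ(A) = 3/1 = 3.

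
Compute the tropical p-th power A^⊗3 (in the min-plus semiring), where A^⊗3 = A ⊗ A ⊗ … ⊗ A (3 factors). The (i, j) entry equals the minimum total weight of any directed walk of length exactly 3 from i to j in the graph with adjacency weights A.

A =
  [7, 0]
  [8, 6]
A^⊗3 =
  [14, 8]
  [16, 14]

Each entry (A^⊗3)_ij equals the minimum over all length-3 walks i = v_0 → v_1 → … → v_3 = j of Σ_t A[v_t][v_{t+1}]. For example, for (i, j) = (0, 1) we minimise over 4 possible intermediate vertex sequences; the minimum is 8, attained along the walk 0 → 1 → 0 → 1.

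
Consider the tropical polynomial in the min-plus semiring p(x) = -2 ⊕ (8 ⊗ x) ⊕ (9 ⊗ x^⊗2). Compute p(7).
p(7) = -2

A tropical monomial a ⊗ x^⊗i evaluates to a + i · x. Evaluating each term at x = 7:
  Term 0 contributes -2 + 0 · 7 = -2
  Term 1 contributes 8 + 1 · 7 = 15
  Term 2 contributes 9 + 2 · 7 = 23
p(7) = ⊕ of these = min[-2, 15, 23] = -2.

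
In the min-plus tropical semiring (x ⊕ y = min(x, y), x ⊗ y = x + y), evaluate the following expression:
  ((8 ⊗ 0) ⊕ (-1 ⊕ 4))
((8 ⊗ 0) ⊕ (-1 ⊕ 4)) = -1

Expand innermost to outermost. Recall ⊕ takes the minimum of its arguments and ⊗ takes their sum. Working out the expression ((8 ⊗ 0) ⊕ (-1 ⊕ 4)) gives -1.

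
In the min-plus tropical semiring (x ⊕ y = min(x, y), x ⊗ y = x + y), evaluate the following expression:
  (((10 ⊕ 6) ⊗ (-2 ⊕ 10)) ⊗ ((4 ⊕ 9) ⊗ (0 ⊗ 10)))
(((10 ⊕ 6) ⊗ (-2 ⊕ 10)) ⊗ ((4 ⊕ 9) ⊗ (0 ⊗ 10))) = 18

Expand innermost to outermost. Recall ⊕ takes the minimum of its arguments and ⊗ takes their sum. Working out the expression (((10 ⊕ 6) ⊗ (-2 ⊕ 10)) ⊗ ((4 ⊕ 9) ⊗ (0 ⊗ 10))) gives 18.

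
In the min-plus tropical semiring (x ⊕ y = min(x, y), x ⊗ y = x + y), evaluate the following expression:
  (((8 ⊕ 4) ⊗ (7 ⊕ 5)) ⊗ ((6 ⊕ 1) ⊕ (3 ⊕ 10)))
(((8 ⊕ 4) ⊗ (7 ⊕ 5)) ⊗ ((6 ⊕ 1) ⊕ (3 ⊕ 10))) = 10

Expand innermost to outermost. Recall ⊕ takes the minimum of its arguments and ⊗ takes their sum. Working out the expression (((8 ⊕ 4) ⊗ (7 ⊕ 5)) ⊗ ((6 ⊕ 1) ⊕ (3 ⊕ 10))) gives 10.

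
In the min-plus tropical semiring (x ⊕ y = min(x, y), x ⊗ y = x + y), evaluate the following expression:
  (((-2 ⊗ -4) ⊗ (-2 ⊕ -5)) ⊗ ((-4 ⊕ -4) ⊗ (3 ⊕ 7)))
(((-2 ⊗ -4) ⊗ (-2 ⊕ -5)) ⊗ ((-4 ⊕ -4) ⊗ (3 ⊕ 7))) = -12

Expand innermost to outermost. Recall ⊕ takes the minimum of its arguments and ⊗ takes their sum. Working out the expression (((-2 ⊗ -4) ⊗ (-2 ⊕ -5)) ⊗ ((-4 ⊕ -4) ⊗ (3 ⊕ 7))) gives -12.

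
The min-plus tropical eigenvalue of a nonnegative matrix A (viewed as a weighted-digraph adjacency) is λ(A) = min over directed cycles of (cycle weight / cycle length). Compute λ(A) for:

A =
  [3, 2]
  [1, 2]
λ(A) = 3/2

Enumerate directed cycles and compute their means (weight / length). Sample:
  cycle 0 → 0: weight = 3, length = 1, mean = 3/1 ≈ 3.000
  cycle 1 → 1: weight = 2, length = 1, mean = 2/1 ≈ 2.000
  cycle 0 → 1 → 0: weight = 3, length = 2, mean = 3/2 ≈ 1.500
  cycle 1 → 0 → 1: weight = 3, length = 2, mean = 3/2 ≈ 1.500
Minimum mean = 1.500, attained e.g. along the cycle 0 → 1 → 0 with weight 3 and length 2. So λ(A) = 3/2 = 3/2.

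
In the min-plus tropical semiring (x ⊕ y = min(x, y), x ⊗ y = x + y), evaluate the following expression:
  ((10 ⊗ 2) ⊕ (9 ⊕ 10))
((10 ⊗ 2) ⊕ (9 ⊕ 10)) = 9

Expand innermost to outermost. Recall ⊕ takes the minimum of its arguments and ⊗ takes their sum. Working out the expression ((10 ⊗ 2) ⊕ (9 ⊕ 10)) gives 9.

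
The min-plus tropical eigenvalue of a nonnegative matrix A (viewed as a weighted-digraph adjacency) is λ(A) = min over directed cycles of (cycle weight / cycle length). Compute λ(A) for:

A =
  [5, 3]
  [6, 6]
λ(A) = 9/2

Enumerate directed cycles and compute their means (weight / length). Sample:
  cycle 0 → 0: weight = 5, length = 1, mean = 5/1 ≈ 5.000
  cycle 1 → 1: weight = 6, length = 1, mean = 6/1 ≈ 6.000
  cycle 0 → 1 → 0: weight = 9, length = 2, mean = 9/2 ≈ 4.500
  cycle 1 → 0 → 1: weight = 9, length = 2, mean = 9/2 ≈ 4.500
Minimum mean = 4.500, attained e.g. along the cycle 0 → 1 → 0 with weight 9 and length 2. So λ(A) = 9/2 = 9/2.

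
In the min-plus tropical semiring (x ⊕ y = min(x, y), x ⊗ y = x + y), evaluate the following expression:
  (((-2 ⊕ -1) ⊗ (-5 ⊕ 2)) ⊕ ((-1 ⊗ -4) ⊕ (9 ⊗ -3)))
(((-2 ⊕ -1) ⊗ (-5 ⊕ 2)) ⊕ ((-1 ⊗ -4) ⊕ (9 ⊗ -3))) = -7

Expand innermost to outermost. Recall ⊕ takes the minimum of its arguments and ⊗ takes their sum. Working out the expression (((-2 ⊕ -1) ⊗ (-5 ⊕ 2)) ⊕ ((-1 ⊗ -4) ⊕ (9 ⊗ -3))) gives -7.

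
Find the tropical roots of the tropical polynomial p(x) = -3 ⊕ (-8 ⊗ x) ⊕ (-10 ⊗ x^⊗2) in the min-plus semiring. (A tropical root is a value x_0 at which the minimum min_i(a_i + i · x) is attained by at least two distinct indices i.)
Roots: {2, 5}

Each tropical root is a break point of the lower envelope of the lines y = a_i + i · x (there are 3 lines, with slopes 0, 1, ..., 2). Only the lines that attain the minimum somewhere contribute to roots; other lines are dominated. Here the surviving (envelope) indices are i = 2, i = 1, i = 0.
Intersections between consecutive envelope lines give the roots: for adjacent envelope indices i < j the intersection is x = (a_i − a_j) / (j − i). Reading off the sorted break points: {2, 5}.
Verification: at each break x_0, at least two indices attain the minimum of min_i(a_i + i · x_0).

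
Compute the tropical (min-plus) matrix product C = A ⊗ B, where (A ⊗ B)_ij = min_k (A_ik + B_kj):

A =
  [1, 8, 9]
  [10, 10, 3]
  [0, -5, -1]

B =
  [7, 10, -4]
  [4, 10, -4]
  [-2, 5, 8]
A ⊗ B =
  [7, 11, -3]
  [1, 8, 6]
  [-3, 4, -9]

Apply the min-plus product entry-by-entry:
  C[0][0] = min over k of (A[0][0] + B[0][0] = 1 + 7 = 8, A[0][1] + B[1][0] = 8 + 4 = 12, A[0][2] + B[2][0] = 9 + -2 = 7) = 7 (attained at k = 2)
  C[0][1] = min over k of (A[0][0] + B[0][1] = 1 + 10 = 11, A[0][1] + B[1][1] = 8 + 10 = 18, A[0][2] + B[2][1] = 9 + 5 = 14) = 11 (attained at k = 0)
  C[0][2] = min over k of (A[0][0] + B[0][2] = 1 + -4 = -3, A[0][1] + B[1][2] = 8 + -4 = 4, A[0][2] + B[2][2] = 9 + 8 = 17) = -3 (attained at k = 0)
  C[1][0] = min over k of (A[1][0] + B[0][0] = 10 + 7 = 17, A[1][1] + B[1][0] = 10 + 4 = 14, A[1][2] + B[2][0] = 3 + -2 = 1) = 1 (attained at k = 2)
  C[1][1] = min over k of (A[1][0] + B[0][1] = 10 + 10 = 20, A[1][1] + B[1][1] = 10 + 10 = 20, A[1][2] + B[2][1] = 3 + 5 = 8) = 8 (attained at k = 2)
  C[1][2] = min over k of (A[1][0] + B[0][2] = 10 + -4 = 6, A[1][1] + B[1][2] = 10 + -4 = 6, A[1][2] + B[2][2] = 3 + 8 = 11) = 6 (attained at k = 0)
  C[2][0] = min over k of (A[2][0] + B[0][0] = 0 + 7 = 7, A[2][1] + B[1][0] = -5 + 4 = -1, A[2][2] + B[2][0] = -1 + -2 = -3) = -3 (attained at k = 2)
  C[2][1] = min over k of (A[2][0] + B[0][1] = 0 + 10 = 10, A[2][1] + B[1][1] = -5 + 10 = 5, A[2][2] + B[2][1] = -1 + 5 = 4) = 4 (attained at k = 2)
  C[2][2] = min over k of (A[2][0] + B[0][2] = 0 + -4 = -4, A[2][1] + B[1][2] = -5 + -4 = -9, A[2][2] + B[2][2] = -1 + 8 = 7) = -9 (attained at k = 1)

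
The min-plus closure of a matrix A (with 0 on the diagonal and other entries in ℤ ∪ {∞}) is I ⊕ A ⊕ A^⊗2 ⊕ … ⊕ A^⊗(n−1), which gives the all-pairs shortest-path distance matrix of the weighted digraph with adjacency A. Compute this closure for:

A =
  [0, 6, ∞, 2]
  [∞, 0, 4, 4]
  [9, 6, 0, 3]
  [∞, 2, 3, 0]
Closure =
  [0, 4, 5, 2]
  [13, 0, 4, 4]
  [9, 5, 0, 3]
  [12, 2, 3, 0]

This is the Floyd-Warshall all-pairs shortest-path computation. For each intermediate vertex k = 0, 1, …, 3, update dist[i][j] ← min(dist[i][j], dist[i][k] + dist[k][j]). The final matrix gives, for each (i, j), the minimum total weight of any directed path from i to j (possibly empty when i = j).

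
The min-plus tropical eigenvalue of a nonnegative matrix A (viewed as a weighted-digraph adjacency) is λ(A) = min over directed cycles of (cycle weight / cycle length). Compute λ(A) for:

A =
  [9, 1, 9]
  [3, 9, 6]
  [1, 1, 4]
λ(A) = 2

Enumerate directed cycles and compute their means (weight / length). Sample:
  cycle 0 → 0: weight = 9, length = 1, mean = 9/1 ≈ 9.000
  cycle 1 → 1: weight = 9, length = 1, mean = 9/1 ≈ 9.000
  cycle 2 → 2: weight = 4, length = 1, mean = 4/1 ≈ 4.000
  cycle 0 → 1 → 0: weight = 4, length = 2, mean = 4/2 ≈ 2.000
  cycle 0 → 2 → 0: weight = 10, length = 2, mean = 10/2 ≈ 5.000
  cycle 1 → 0 → 1: weight = 4, length = 2, mean = 4/2 ≈ 2.000
Minimum mean = 2.000, attained e.g. along the cycle 0 → 1 → 0 with weight 4 and length 2. So λ(A) = 4/2 = 2.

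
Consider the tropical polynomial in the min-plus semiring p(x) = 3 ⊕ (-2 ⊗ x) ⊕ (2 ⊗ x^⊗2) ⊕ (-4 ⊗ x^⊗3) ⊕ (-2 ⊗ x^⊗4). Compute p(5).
p(5) = 3

A tropical monomial a ⊗ x^⊗i evaluates to a + i · x. Evaluating each term at x = 5:
  Term 0 contributes 3 + 0 · 5 = 3
  Term 1 contributes -2 + 1 · 5 = 3
  Term 2 contributes 2 + 2 · 5 = 12
  Term 3 contributes -4 + 3 · 5 = 11
  Term 4 contributes -2 + 4 · 5 = 18
p(5) = ⊕ of these = min[3, 3, 12, 11, 18] = 3.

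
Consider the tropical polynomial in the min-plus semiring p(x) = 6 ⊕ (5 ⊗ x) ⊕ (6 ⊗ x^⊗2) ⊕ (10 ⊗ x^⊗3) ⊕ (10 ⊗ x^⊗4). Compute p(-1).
p(-1) = 4

A tropical monomial a ⊗ x^⊗i evaluates to a + i · x. Evaluating each term at x = -1:
  Term 0 contributes 6 + 0 · -1 = 6
  Term 1 contributes 5 + 1 · -1 = 4
  Term 2 contributes 6 + 2 · -1 = 4
  Term 3 contributes 10 + 3 · -1 = 7
  Term 4 contributes 10 + 4 · -1 = 6
p(-1) = ⊕ of these = min[6, 4, 4, 7, 6] = 4.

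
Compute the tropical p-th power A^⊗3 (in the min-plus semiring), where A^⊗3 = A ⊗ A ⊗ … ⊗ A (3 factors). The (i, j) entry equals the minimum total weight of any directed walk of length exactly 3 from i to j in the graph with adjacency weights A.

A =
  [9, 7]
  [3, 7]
A^⊗3 =
  [17, 17]
  [13, 17]

Each entry (A^⊗3)_ij equals the minimum over all length-3 walks i = v_0 → v_1 → … → v_3 = j of Σ_t A[v_t][v_{t+1}]. For example, for (i, j) = (0, 1) we minimise over 4 possible intermediate vertex sequences; the minimum is 17, attained along the walk 0 → 1 → 0 → 1.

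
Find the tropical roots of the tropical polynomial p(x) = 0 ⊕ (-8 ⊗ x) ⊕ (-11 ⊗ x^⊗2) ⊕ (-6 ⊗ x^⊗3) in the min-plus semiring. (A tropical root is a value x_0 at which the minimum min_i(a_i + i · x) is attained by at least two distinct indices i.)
Roots: {-5, 3, 8}

Each tropical root is a break point of the lower envelope of the lines y = a_i + i · x (there are 4 lines, with slopes 0, 1, ..., 3). Only the lines that attain the minimum somewhere contribute to roots; other lines are dominated. Here the surviving (envelope) indices are i = 3, i = 2, i = 1, i = 0.
Intersections between consecutive envelope lines give the roots: for adjacent envelope indices i < j the intersection is x = (a_i − a_j) / (j − i). Reading off the sorted break points: {-5, 3, 8}.
Verification: at each break x_0, at least two indices attain the minimum of min_i(a_i + i · x_0).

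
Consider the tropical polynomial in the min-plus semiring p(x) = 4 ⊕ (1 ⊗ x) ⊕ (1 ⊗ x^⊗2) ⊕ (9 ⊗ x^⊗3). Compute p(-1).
p(-1) = -1

A tropical monomial a ⊗ x^⊗i evaluates to a + i · x. Evaluating each term at x = -1:
  Term 0 contributes 4 + 0 · -1 = 4
  Term 1 contributes 1 + 1 · -1 = 0
  Term 2 contributes 1 + 2 · -1 = -1
  Term 3 contributes 9 + 3 · -1 = 6
p(-1) = ⊕ of these = min[4, 0, -1, 6] = -1.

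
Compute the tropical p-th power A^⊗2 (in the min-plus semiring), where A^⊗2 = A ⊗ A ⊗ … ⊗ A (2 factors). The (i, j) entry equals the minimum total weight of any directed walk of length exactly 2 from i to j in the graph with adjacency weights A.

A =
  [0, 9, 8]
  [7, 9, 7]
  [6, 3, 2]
A^⊗2 =
  [0, 9, 8]
  [7, 10, 9]
  [6, 5, 4]

Each entry (A^⊗2)_ij equals the minimum over all length-2 walks i = v_0 → v_1 → … → v_2 = j of Σ_t A[v_t][v_{t+1}]. For example, for (i, j) = (0, 2) we minimise over 3 possible intermediate vertex sequences; the minimum is 8, attained along the walk 0 → 0 → 2.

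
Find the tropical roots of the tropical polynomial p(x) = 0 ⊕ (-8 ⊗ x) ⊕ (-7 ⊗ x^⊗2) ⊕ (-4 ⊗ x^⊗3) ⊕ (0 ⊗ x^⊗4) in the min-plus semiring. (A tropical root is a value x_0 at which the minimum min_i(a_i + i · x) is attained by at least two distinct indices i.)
Roots: {-4, -3, -1, 8}

Each tropical root is a break point of the lower envelope of the lines y = a_i + i · x (there are 5 lines, with slopes 0, 1, ..., 4). Only the lines that attain the minimum somewhere contribute to roots; other lines are dominated. Here the surviving (envelope) indices are i = 4, i = 3, i = 2, i = 1, i = 0.
Intersections between consecutive envelope lines give the roots: for adjacent envelope indices i < j the intersection is x = (a_i − a_j) / (j − i). Reading off the sorted break points: {-4, -3, -1, 8}.
Verification: at each break x_0, at least two indices attain the minimum of min_i(a_i + i · x_0).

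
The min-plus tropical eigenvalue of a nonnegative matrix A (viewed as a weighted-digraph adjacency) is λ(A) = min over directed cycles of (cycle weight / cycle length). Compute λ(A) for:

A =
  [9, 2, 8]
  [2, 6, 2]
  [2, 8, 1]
λ(A) = 1

Enumerate directed cycles and compute their means (weight / length). Sample:
  cycle 0 → 0: weight = 9, length = 1, mean = 9/1 ≈ 9.000
  cycle 1 → 1: weight = 6, length = 1, mean = 6/1 ≈ 6.000
  cycle 2 → 2: weight = 1, length = 1, mean = 1/1 ≈ 1.000
  cycle 0 → 1 → 0: weight = 4, length = 2, mean = 4/2 ≈ 2.000
  cycle 0 → 2 → 0: weight = 10, length = 2, mean = 10/2 ≈ 5.000
  cycle 1 → 0 → 1: weight = 4, length = 2, mean = 4/2 ≈ 2.000
Minimum mean = 1.000, attained e.g. along the cycle 2 → 2 with weight 1 and length 1. So λ(A) = 1/1 = 1.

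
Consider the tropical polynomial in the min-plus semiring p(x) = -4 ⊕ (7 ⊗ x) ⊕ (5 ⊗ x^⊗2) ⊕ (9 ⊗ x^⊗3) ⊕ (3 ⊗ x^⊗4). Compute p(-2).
p(-2) = -5

A tropical monomial a ⊗ x^⊗i evaluates to a + i · x. Evaluating each term at x = -2:
  Term 0 contributes -4 + 0 · -2 = -4
  Term 1 contributes 7 + 1 · -2 = 5
  Term 2 contributes 5 + 2 · -2 = 1
  Term 3 contributes 9 + 3 · -2 = 3
  Term 4 contributes 3 + 4 · -2 = -5
p(-2) = ⊕ of these = min[-4, 5, 1, 3, -5] = -5.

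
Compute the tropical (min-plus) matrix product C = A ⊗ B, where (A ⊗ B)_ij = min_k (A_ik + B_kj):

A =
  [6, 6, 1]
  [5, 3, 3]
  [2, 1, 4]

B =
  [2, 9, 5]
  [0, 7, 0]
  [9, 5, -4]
A ⊗ B =
  [6, 6, -3]
  [3, 8, -1]
  [1, 8, 0]

Apply the min-plus product entry-by-entry:
  C[0][0] = min over k of (A[0][0] + B[0][0] = 6 + 2 = 8, A[0][1] + B[1][0] = 6 + 0 = 6, A[0][2] + B[2][0] = 1 + 9 = 10) = 6 (attained at k = 1)
  C[0][1] = min over k of (A[0][0] + B[0][1] = 6 + 9 = 15, A[0][1] + B[1][1] = 6 + 7 = 13, A[0][2] + B[2][1] = 1 + 5 = 6) = 6 (attained at k = 2)
  C[0][2] = min over k of (A[0][0] + B[0][2] = 6 + 5 = 11, A[0][1] + B[1][2] = 6 + 0 = 6, A[0][2] + B[2][2] = 1 + -4 = -3) = -3 (attained at k = 2)
  C[1][0] = min over k of (A[1][0] + B[0][0] = 5 + 2 = 7, A[1][1] + B[1][0] = 3 + 0 = 3, A[1][2] + B[2][0] = 3 + 9 = 12) = 3 (attained at k = 1)
  C[1][1] = min over k of (A[1][0] + B[0][1] = 5 + 9 = 14, A[1][1] + B[1][1] = 3 + 7 = 10, A[1][2] + B[2][1] = 3 + 5 = 8) = 8 (attained at k = 2)
  C[1][2] = min over k of (A[1][0] + B[0][2] = 5 + 5 = 10, A[1][1] + B[1][2] = 3 + 0 = 3, A[1][2] + B[2][2] = 3 + -4 = -1) = -1 (attained at k = 2)
  C[2][0] = min over k of (A[2][0] + B[0][0] = 2 + 2 = 4, A[2][1] + B[1][0] = 1 + 0 = 1, A[2][2] + B[2][0] = 4 + 9 = 13) = 1 (attained at k = 1)
  C[2][1] = min over k of (A[2][0] + B[0][1] = 2 + 9 = 11, A[2][1] + B[1][1] = 1 + 7 = 8, A[2][2] + B[2][1] = 4 + 5 = 9) = 8 (attained at k = 1)
  C[2][2] = min over k of (A[2][0] + B[0][2] = 2 + 5 = 7, A[2][1] + B[1][2] = 1 + 0 = 1, A[2][2] + B[2][2] = 4 + -4 = 0) = 0 (attained at k = 2)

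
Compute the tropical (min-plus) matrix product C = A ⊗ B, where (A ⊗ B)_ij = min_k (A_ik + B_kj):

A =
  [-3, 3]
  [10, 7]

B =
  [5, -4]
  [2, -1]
A ⊗ B =
  [2, -7]
  [9, 6]

Apply the min-plus product entry-by-entry:
  C[0][0] = min over k of (A[0][0] + B[0][0] = -3 + 5 = 2, A[0][1] + B[1][0] = 3 + 2 = 5) = 2 (attained at k = 0)
  C[0][1] = min over k of (A[0][0] + B[0][1] = -3 + -4 = -7, A[0][1] + B[1][1] = 3 + -1 = 2) = -7 (attained at k = 0)
  C[1][0] = min over k of (A[1][0] + B[0][0] = 10 + 5 = 15, A[1][1] + B[1][0] = 7 + 2 = 9) = 9 (attained at k = 1)
  C[1][1] = min over k of (A[1][0] + B[0][1] = 10 + -4 = 6, A[1][1] + B[1][1] = 7 + -1 = 6) = 6 (attained at k = 0)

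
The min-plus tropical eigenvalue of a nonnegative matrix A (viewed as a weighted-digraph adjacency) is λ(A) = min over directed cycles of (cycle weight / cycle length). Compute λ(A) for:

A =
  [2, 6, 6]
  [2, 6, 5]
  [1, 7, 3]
λ(A) = 2

Enumerate directed cycles and compute their means (weight / length). Sample:
  cycle 0 → 0: weight = 2, length = 1, mean = 2/1 ≈ 2.000
  cycle 1 → 1: weight = 6, length = 1, mean = 6/1 ≈ 6.000
  cycle 2 → 2: weight = 3, length = 1, mean = 3/1 ≈ 3.000
  cycle 0 → 1 → 0: weight = 8, length = 2, mean = 8/2 ≈ 4.000
  cycle 0 → 2 → 0: weight = 7, length = 2, mean = 7/2 ≈ 3.500
  cycle 1 → 0 → 1: weight = 8, length = 2, mean = 8/2 ≈ 4.000
Minimum mean = 2.000, attained e.g. along the cycle 0 → 0 with weight 2 and length 1. So λ(A) = 2/1 = 2.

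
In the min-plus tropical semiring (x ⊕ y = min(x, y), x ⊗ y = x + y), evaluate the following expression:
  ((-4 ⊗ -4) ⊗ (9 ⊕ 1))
((-4 ⊗ -4) ⊗ (9 ⊕ 1)) = -7

Expand innermost to outermost. Recall ⊕ takes the minimum of its arguments and ⊗ takes their sum. Working out the expression ((-4 ⊗ -4) ⊗ (9 ⊕ 1)) gives -7.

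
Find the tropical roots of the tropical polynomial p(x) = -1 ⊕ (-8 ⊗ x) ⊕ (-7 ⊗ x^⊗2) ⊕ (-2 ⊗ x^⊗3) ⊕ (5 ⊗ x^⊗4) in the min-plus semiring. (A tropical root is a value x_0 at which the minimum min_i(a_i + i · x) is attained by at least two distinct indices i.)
Roots: {-7, -5, -1, 7}

Each tropical root is a break point of the lower envelope of the lines y = a_i + i · x (there are 5 lines, with slopes 0, 1, ..., 4). Only the lines that attain the minimum somewhere contribute to roots; other lines are dominated. Here the surviving (envelope) indices are i = 4, i = 3, i = 2, i = 1, i = 0.
Intersections between consecutive envelope lines give the roots: for adjacent envelope indices i < j the intersection is x = (a_i − a_j) / (j − i). Reading off the sorted break points: {-7, -5, -1, 7}.
Verification: at each break x_0, at least two indices attain the minimum of min_i(a_i + i · x_0).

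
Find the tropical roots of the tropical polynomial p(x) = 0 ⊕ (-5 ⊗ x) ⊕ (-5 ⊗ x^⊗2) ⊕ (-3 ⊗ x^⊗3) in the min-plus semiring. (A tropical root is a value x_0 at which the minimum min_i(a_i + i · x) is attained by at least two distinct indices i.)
Roots: {-2, 0, 5}

Each tropical root is a break point of the lower envelope of the lines y = a_i + i · x (there are 4 lines, with slopes 0, 1, ..., 3). Only the lines that attain the minimum somewhere contribute to roots; other lines are dominated. Here the surviving (envelope) indices are i = 3, i = 2, i = 1, i = 0.
Intersections between consecutive envelope lines give the roots: for adjacent envelope indices i < j the intersection is x = (a_i − a_j) / (j − i). Reading off the sorted break points: {-2, 0, 5}.
Verification: at each break x_0, at least two indices attain the minimum of min_i(a_i + i · x_0).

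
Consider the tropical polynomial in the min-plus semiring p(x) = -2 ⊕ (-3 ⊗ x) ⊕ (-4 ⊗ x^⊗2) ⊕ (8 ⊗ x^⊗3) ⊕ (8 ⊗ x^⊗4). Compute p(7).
p(7) = -2

A tropical monomial a ⊗ x^⊗i evaluates to a + i · x. Evaluating each term at x = 7:
  Term 0 contributes -2 + 0 · 7 = -2
  Term 1 contributes -3 + 1 · 7 = 4
  Term 2 contributes -4 + 2 · 7 = 10
  Term 3 contributes 8 + 3 · 7 = 29
  Term 4 contributes 8 + 4 · 7 = 36
p(7) = ⊕ of these = min[-2, 4, 10, 29, 36] = -2.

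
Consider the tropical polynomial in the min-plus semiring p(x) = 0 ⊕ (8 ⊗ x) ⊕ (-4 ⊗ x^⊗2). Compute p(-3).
p(-3) = -10

A tropical monomial a ⊗ x^⊗i evaluates to a + i · x. Evaluating each term at x = -3:
  Term 0 contributes 0 + 0 · -3 = 0
  Term 1 contributes 8 + 1 · -3 = 5
  Term 2 contributes -4 + 2 · -3 = -10
p(-3) = ⊕ of these = min[0, 5, -10] = -10.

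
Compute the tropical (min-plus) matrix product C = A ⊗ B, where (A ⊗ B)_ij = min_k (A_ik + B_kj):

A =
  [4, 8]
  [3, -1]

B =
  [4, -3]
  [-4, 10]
A ⊗ B =
  [4, 1]
  [-5, 0]

Apply the min-plus product entry-by-entry:
  C[0][0] = min over k of (A[0][0] + B[0][0] = 4 + 4 = 8, A[0][1] + B[1][0] = 8 + -4 = 4) = 4 (attained at k = 1)
  C[0][1] = min over k of (A[0][0] + B[0][1] = 4 + -3 = 1, A[0][1] + B[1][1] = 8 + 10 = 18) = 1 (attained at k = 0)
  C[1][0] = min over k of (A[1][0] + B[0][0] = 3 + 4 = 7, A[1][1] + B[1][0] = -1 + -4 = -5) = -5 (attained at k = 1)
  C[1][1] = min over k of (A[1][0] + B[0][1] = 3 + -3 = 0, A[1][1] + B[1][1] = -1 + 10 = 9) = 0 (attained at k = 0)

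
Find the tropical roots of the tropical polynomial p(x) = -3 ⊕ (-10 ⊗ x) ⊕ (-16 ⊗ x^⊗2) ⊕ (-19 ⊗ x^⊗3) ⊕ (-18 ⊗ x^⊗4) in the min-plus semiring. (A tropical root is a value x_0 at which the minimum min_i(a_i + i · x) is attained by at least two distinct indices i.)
Roots: {-1, 3, 6, 7}

Each tropical root is a break point of the lower envelope of the lines y = a_i + i · x (there are 5 lines, with slopes 0, 1, ..., 4). Only the lines that attain the minimum somewhere contribute to roots; other lines are dominated. Here the surviving (envelope) indices are i = 4, i = 3, i = 2, i = 1, i = 0.
Intersections between consecutive envelope lines give the roots: for adjacent envelope indices i < j the intersection is x = (a_i − a_j) / (j − i). Reading off the sorted break points: {-1, 3, 6, 7}.
Verification: at each break x_0, at least two indices attain the minimum of min_i(a_i + i · x_0).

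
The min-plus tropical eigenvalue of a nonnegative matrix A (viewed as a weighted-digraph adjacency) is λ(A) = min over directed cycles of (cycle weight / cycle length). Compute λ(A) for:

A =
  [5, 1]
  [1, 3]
λ(A) = 1

Enumerate directed cycles and compute their means (weight / length). Sample:
  cycle 0 → 0: weight = 5, length = 1, mean = 5/1 ≈ 5.000
  cycle 1 → 1: weight = 3, length = 1, mean = 3/1 ≈ 3.000
  cycle 0 → 1 → 0: weight = 2, length = 2, mean = 2/2 ≈ 1.000
  cycle 1 → 0 → 1: weight = 2, length = 2, mean = 2/2 ≈ 1.000
Minimum mean = 1.000, attained e.g. along the cycle 0 → 1 → 0 with weight 2 and length 2. So λ(A) = 2/2 = 1.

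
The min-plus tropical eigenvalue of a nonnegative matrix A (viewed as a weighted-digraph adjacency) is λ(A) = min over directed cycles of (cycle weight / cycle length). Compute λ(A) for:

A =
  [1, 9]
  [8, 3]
λ(A) = 1

Enumerate directed cycles and compute their means (weight / length). Sample:
  cycle 0 → 0: weight = 1, length = 1, mean = 1/1 ≈ 1.000
  cycle 1 → 1: weight = 3, length = 1, mean = 3/1 ≈ 3.000
  cycle 0 → 1 → 0: weight = 17, length = 2, mean = 17/2 ≈ 8.500
  cycle 1 → 0 → 1: weight = 17, length = 2, mean = 17/2 ≈ 8.500
Minimum mean = 1.000, attained e.g. along the cycle 0 → 0 with weight 1 and length 1. So λ(A) = 1/1 = 1.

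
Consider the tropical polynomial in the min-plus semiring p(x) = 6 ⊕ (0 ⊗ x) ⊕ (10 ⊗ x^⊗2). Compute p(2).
p(2) = 2

A tropical monomial a ⊗ x^⊗i evaluates to a + i · x. Evaluating each term at x = 2:
  Term 0 contributes 6 + 0 · 2 = 6
  Term 1 contributes 0 + 1 · 2 = 2
  Term 2 contributes 10 + 2 · 2 = 14
p(2) = ⊕ of these = min[6, 2, 14] = 2.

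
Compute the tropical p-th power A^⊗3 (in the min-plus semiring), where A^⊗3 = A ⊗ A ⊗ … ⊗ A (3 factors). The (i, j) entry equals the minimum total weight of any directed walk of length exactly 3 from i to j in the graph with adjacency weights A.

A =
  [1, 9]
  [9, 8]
A^⊗3 =
  [3, 11]
  [11, 19]

Each entry (A^⊗3)_ij equals the minimum over all length-3 walks i = v_0 → v_1 → … → v_3 = j of Σ_t A[v_t][v_{t+1}]. For example, for (i, j) = (0, 1) we minimise over 4 possible intermediate vertex sequences; the minimum is 11, attained along the walk 0 → 0 → 0 → 1.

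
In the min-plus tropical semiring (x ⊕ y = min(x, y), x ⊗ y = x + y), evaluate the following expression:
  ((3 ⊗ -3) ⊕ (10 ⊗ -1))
((3 ⊗ -3) ⊕ (10 ⊗ -1)) = 0

Expand innermost to outermost. Recall ⊕ takes the minimum of its arguments and ⊗ takes their sum. Working out the expression ((3 ⊗ -3) ⊕ (10 ⊗ -1)) gives 0.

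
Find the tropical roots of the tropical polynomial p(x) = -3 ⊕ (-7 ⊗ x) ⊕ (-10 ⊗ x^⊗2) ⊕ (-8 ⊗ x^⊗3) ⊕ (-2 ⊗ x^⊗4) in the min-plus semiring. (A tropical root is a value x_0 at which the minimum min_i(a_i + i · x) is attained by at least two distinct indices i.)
Roots: {-6, -2, 3, 4}

Each tropical root is a break point of the lower envelope of the lines y = a_i + i · x (there are 5 lines, with slopes 0, 1, ..., 4). Only the lines that attain the minimum somewhere contribute to roots; other lines are dominated. Here the surviving (envelope) indices are i = 4, i = 3, i = 2, i = 1, i = 0.
Intersections between consecutive envelope lines give the roots: for adjacent envelope indices i < j the intersection is x = (a_i − a_j) / (j − i). Reading off the sorted break points: {-6, -2, 3, 4}.
Verification: at each break x_0, at least two indices attain the minimum of min_i(a_i + i · x_0).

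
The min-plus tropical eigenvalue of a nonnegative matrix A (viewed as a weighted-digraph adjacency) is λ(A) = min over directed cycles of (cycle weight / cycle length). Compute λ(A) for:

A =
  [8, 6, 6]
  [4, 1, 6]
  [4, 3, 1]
λ(A) = 1

Enumerate directed cycles and compute their means (weight / length). Sample:
  cycle 0 → 0: weight = 8, length = 1, mean = 8/1 ≈ 8.000
  cycle 1 → 1: weight = 1, length = 1, mean = 1/1 ≈ 1.000
  cycle 2 → 2: weight = 1, length = 1, mean = 1/1 ≈ 1.000
  cycle 0 → 1 → 0: weight = 10, length = 2, mean = 10/2 ≈ 5.000
  cycle 0 → 2 → 0: weight = 10, length = 2, mean = 10/2 ≈ 5.000
  cycle 1 → 0 → 1: weight = 10, length = 2, mean = 10/2 ≈ 5.000
Minimum mean = 1.000, attained e.g. along the cycle 1 → 1 with weight 1 and length 1. So λ(A) = 1/1 = 1.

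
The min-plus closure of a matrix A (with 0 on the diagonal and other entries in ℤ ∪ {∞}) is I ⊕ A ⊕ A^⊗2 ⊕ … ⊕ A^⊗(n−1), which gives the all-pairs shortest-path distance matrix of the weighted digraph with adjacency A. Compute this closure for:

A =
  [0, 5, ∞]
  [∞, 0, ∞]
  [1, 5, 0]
Closure =
  [0, 5, ∞]
  [∞, 0, ∞]
  [1, 5, 0]

This is the Floyd-Warshall all-pairs shortest-path computation. For each intermediate vertex k = 0, 1, …, 2, update dist[i][j] ← min(dist[i][j], dist[i][k] + dist[k][j]). The final matrix gives, for each (i, j), the minimum total weight of any directed path from i to j (possibly empty when i = j).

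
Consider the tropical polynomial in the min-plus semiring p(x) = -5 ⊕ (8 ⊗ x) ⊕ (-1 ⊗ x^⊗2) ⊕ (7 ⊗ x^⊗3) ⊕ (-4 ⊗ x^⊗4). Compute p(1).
p(1) = -5

A tropical monomial a ⊗ x^⊗i evaluates to a + i · x. Evaluating each term at x = 1:
  Term 0 contributes -5 + 0 · 1 = -5
  Term 1 contributes 8 + 1 · 1 = 9
  Term 2 contributes -1 + 2 · 1 = 1
  Term 3 contributes 7 + 3 · 1 = 10
  Term 4 contributes -4 + 4 · 1 = 0
p(1) = ⊕ of these = min[-5, 9, 1, 10, 0] = -5.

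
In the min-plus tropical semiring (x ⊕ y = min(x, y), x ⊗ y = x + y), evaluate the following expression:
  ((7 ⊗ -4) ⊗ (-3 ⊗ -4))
((7 ⊗ -4) ⊗ (-3 ⊗ -4)) = -4

Expand innermost to outermost. Recall ⊕ takes the minimum of its arguments and ⊗ takes their sum. Working out the expression ((7 ⊗ -4) ⊗ (-3 ⊗ -4)) gives -4.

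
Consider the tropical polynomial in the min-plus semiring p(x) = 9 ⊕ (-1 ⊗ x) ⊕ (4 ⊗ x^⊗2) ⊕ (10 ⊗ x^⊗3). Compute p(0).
p(0) = -1

A tropical monomial a ⊗ x^⊗i evaluates to a + i · x. Evaluating each term at x = 0:
  Term 0 contributes 9 + 0 · 0 = 9
  Term 1 contributes -1 + 1 · 0 = -1
  Term 2 contributes 4 + 2 · 0 = 4
  Term 3 contributes 10 + 3 · 0 = 10
p(0) = ⊕ of these = min[9, -1, 4, 10] = -1.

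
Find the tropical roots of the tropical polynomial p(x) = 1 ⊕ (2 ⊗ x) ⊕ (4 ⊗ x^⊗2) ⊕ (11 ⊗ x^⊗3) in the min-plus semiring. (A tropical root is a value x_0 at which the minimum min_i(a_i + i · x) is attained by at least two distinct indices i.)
Roots: {-7, -2, -1}

Each tropical root is a break point of the lower envelope of the lines y = a_i + i · x (there are 4 lines, with slopes 0, 1, ..., 3). Only the lines that attain the minimum somewhere contribute to roots; other lines are dominated. Here the surviving (envelope) indices are i = 3, i = 2, i = 1, i = 0.
Intersections between consecutive envelope lines give the roots: for adjacent envelope indices i < j the intersection is x = (a_i − a_j) / (j − i). Reading off the sorted break points: {-7, -2, -1}.
Verification: at each break x_0, at least two indices attain the minimum of min_i(a_i + i · x_0).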